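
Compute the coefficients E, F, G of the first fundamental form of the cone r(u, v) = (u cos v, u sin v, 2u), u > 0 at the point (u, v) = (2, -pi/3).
E = 5;  F = 0;  G = 4

Partials: r_u = (cos(v), sin(v), 2), r_v = (-u*sin(v), u*cos(v), 0). As functions of (u, v):
  E = r_u · r_u = 5,
  F = r_u · r_v = 0,
  G = r_v · r_v = u^2.
Evaluating at (u, v) = (2, -pi/3): E = 5, F = 0, G = 4.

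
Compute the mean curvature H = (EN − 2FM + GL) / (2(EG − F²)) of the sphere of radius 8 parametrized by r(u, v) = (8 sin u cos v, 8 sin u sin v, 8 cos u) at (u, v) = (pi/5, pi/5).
H = -1/8

With E = 64, F = 0, G = 64*sin(u)^2, L = -8*sin(u)/Abs(sin(u)), M = 0, N = -8*sin(u)^3/Abs(sin(u)), assemble
  H = (EN − 2FM + GL) / (2(EG − F²)) = -sin(u)/(8*Abs(sin(u))).
At (u, v) = (pi/5, pi/5): H = -1/8.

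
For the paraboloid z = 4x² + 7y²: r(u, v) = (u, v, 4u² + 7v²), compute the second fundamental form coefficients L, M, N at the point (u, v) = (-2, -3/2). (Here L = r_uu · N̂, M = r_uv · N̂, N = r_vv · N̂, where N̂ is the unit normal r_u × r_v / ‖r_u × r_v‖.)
L = 4*sqrt(698)/349;  M = 0;  N = 7*sqrt(698)/349

Compute the unit normal N̂(u, v) = (-8*u/sqrt(64*u^2 + 196*v^2 + 1), -14*v/sqrt(64*u^2 + 196*v^2 + 1), 1/sqrt(64*u^2 + 196*v^2 + 1)), and the second partials r_uu, r_uv, r_vv. Take dot products:
  L(u, v) = r_uu · N̂ = 8/sqrt(64*u^2 + 196*v^2 + 1),
  M(u, v) = r_uv · N̂ = 0,
  N(u, v) = r_vv · N̂ = 14/sqrt(64*u^2 + 196*v^2 + 1).
Evaluating at (u, v) = (-2, -3/2):
  L = 4*sqrt(698)/349, M = 0, N = 7*sqrt(698)/349.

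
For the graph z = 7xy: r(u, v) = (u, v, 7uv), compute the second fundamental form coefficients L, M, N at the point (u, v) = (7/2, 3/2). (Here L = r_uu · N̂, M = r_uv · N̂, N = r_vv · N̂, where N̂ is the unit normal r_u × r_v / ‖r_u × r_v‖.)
L = 0;  M = 7*sqrt(2846)/1423;  N = 0

Compute the unit normal N̂(u, v) = (-7*v/sqrt(49*u^2 + 49*v^2 + 1), -7*u/sqrt(49*u^2 + 49*v^2 + 1), 1/sqrt(49*u^2 + 49*v^2 + 1)), and the second partials r_uu, r_uv, r_vv. Take dot products:
  L(u, v) = r_uu · N̂ = 0,
  M(u, v) = r_uv · N̂ = 7/sqrt(49*u^2 + 49*v^2 + 1),
  N(u, v) = r_vv · N̂ = 0.
Evaluating at (u, v) = (7/2, 3/2):
  L = 0, M = 7*sqrt(2846)/1423, N = 0.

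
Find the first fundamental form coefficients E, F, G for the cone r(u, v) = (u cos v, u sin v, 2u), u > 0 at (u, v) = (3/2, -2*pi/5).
E = 5;  F = 0;  G = 9/4

Partials: r_u = (cos(v), sin(v), 2), r_v = (-u*sin(v), u*cos(v), 0). As functions of (u, v):
  E = r_u · r_u = 5,
  F = r_u · r_v = 0,
  G = r_v · r_v = u^2.
Evaluating at (u, v) = (3/2, -2*pi/5): E = 5, F = 0, G = 9/4.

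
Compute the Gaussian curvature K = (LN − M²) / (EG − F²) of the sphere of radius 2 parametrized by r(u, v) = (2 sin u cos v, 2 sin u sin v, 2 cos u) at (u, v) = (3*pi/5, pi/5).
K = 1/4

Coefficients of the first fundamental form: E = 4, F = 0, G = 4*sin(u)^2.
Coefficients of the second fundamental form: L = -2*sin(u)/Abs(sin(u)), M = 0, N = -2*sin(u)^3/Abs(sin(u)).
Assemble K = (LN − M²)/(EG − F²) = 1/4. At (u, v) = (3*pi/5, pi/5): K = 1/4.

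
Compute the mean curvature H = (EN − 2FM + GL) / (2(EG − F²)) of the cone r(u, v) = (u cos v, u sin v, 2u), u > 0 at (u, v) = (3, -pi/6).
H = sqrt(5)/15

With E = 5, F = 0, G = u^2, L = 0, M = 0, N = 2*sqrt(5)*u^2/(5*Abs(u)), assemble
  H = (EN − 2FM + GL) / (2(EG − F²)) = sqrt(5)/(5*Abs(u)).
At (u, v) = (3, -pi/6): H = sqrt(5)/15.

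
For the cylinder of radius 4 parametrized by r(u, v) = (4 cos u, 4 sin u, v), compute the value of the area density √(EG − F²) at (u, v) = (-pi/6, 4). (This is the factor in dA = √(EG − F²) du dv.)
√(EG − F²)|_{(-pi/6, 4)} = 4

E = 16, F = 0, G = 1, so EG − F² = 16. Taking the positive square root: √(EG − F²) = 4. At (u, v) = (-pi/6, 4): 4.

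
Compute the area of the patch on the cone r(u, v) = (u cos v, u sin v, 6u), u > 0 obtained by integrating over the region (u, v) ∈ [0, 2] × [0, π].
Area = 2*sqrt(37)*pi

Area = ∫∫ √(EG − F²) du dv with √(EG − F²) = sqrt(37)*Abs(u). Integrating over [0, 2] × [0, π] gives 2*sqrt(37)*pi.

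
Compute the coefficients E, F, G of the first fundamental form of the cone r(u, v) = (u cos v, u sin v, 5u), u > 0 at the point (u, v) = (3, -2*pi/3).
E = 26;  F = 0;  G = 9

Partials: r_u = (cos(v), sin(v), 5), r_v = (-u*sin(v), u*cos(v), 0). As functions of (u, v):
  E = r_u · r_u = 26,
  F = r_u · r_v = 0,
  G = r_v · r_v = u^2.
Evaluating at (u, v) = (3, -2*pi/3): E = 26, F = 0, G = 9.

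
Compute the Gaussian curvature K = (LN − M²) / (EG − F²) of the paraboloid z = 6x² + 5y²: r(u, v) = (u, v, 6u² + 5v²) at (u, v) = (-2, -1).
K = 120/458329

Coefficients of the first fundamental form: E = 144*u^2 + 1, F = 120*u*v, G = 100*v^2 + 1.
Coefficients of the second fundamental form: L = 12/sqrt(144*u^2 + 100*v^2 + 1), M = 0, N = 10/sqrt(144*u^2 + 100*v^2 + 1).
Assemble K = (LN − M²)/(EG − F²) = 120/(20736*u^4 + 28800*u^2*v^2 + 288*u^2 + 10000*v^4 + 200*v^2 + 1). At (u, v) = (-2, -1): K = 120/458329.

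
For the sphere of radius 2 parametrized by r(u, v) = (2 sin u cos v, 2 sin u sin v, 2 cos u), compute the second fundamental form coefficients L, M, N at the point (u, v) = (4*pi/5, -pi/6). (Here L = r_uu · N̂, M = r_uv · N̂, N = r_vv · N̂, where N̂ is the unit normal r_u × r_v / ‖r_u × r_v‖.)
L = -2;  M = 0;  N = -5/4 + sqrt(5)/4

Compute the unit normal N̂(u, v) = (sin(u)^2*cos(v)/Abs(sin(u)), sin(u)^2*sin(v)/Abs(sin(u)), sin(2*u)/(2*Abs(sin(u)))), and the second partials r_uu, r_uv, r_vv. Take dot products:
  L(u, v) = r_uu · N̂ = -2*sin(u)/Abs(sin(u)),
  M(u, v) = r_uv · N̂ = 0,
  N(u, v) = r_vv · N̂ = -2*sin(u)^3/Abs(sin(u)).
Evaluating at (u, v) = (4*pi/5, -pi/6):
  L = -2, M = 0, N = -5/4 + sqrt(5)/4.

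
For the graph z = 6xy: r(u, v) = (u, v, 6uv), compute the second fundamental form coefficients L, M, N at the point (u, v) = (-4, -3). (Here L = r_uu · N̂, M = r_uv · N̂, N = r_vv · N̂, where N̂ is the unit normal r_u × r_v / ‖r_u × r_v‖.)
L = 0;  M = 6*sqrt(901)/901;  N = 0

Compute the unit normal N̂(u, v) = (-6*v/sqrt(36*u^2 + 36*v^2 + 1), -6*u/sqrt(36*u^2 + 36*v^2 + 1), 1/sqrt(36*u^2 + 36*v^2 + 1)), and the second partials r_uu, r_uv, r_vv. Take dot products:
  L(u, v) = r_uu · N̂ = 0,
  M(u, v) = r_uv · N̂ = 6/sqrt(36*u^2 + 36*v^2 + 1),
  N(u, v) = r_vv · N̂ = 0.
Evaluating at (u, v) = (-4, -3):
  L = 0, M = 6*sqrt(901)/901, N = 0.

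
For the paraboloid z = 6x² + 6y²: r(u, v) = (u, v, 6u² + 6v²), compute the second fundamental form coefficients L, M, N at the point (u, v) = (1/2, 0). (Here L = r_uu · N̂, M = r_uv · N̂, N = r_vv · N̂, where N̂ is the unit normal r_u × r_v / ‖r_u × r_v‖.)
L = 12*sqrt(37)/37;  M = 0;  N = 12*sqrt(37)/37

Compute the unit normal N̂(u, v) = (-12*u/sqrt(144*u^2 + 144*v^2 + 1), -12*v/sqrt(144*u^2 + 144*v^2 + 1), 1/sqrt(144*u^2 + 144*v^2 + 1)), and the second partials r_uu, r_uv, r_vv. Take dot products:
  L(u, v) = r_uu · N̂ = 12/sqrt(144*u^2 + 144*v^2 + 1),
  M(u, v) = r_uv · N̂ = 0,
  N(u, v) = r_vv · N̂ = 12/sqrt(144*u^2 + 144*v^2 + 1).
Evaluating at (u, v) = (1/2, 0):
  L = 12*sqrt(37)/37, M = 0, N = 12*sqrt(37)/37.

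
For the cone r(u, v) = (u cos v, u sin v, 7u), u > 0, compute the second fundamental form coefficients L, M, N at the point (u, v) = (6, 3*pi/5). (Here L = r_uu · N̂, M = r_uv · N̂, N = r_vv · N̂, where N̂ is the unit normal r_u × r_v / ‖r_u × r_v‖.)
L = 0;  M = 0;  N = 21*sqrt(2)/5

Compute the unit normal N̂(u, v) = (-7*sqrt(2)*u*cos(v)/(10*Abs(u)), -7*sqrt(2)*u*sin(v)/(10*Abs(u)), sqrt(2)*u/(10*Abs(u))), and the second partials r_uu, r_uv, r_vv. Take dot products:
  L(u, v) = r_uu · N̂ = 0,
  M(u, v) = r_uv · N̂ = 0,
  N(u, v) = r_vv · N̂ = 7*sqrt(2)*u^2/(10*Abs(u)).
Evaluating at (u, v) = (6, 3*pi/5):
  L = 0, M = 0, N = 21*sqrt(2)/5.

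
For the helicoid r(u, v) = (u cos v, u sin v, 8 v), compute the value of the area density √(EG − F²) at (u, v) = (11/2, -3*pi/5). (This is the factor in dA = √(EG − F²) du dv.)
√(EG − F²)|_{(11/2, -3*pi/5)} = sqrt(377)/2

E = 1, F = 0, G = u^2 + 64, so EG − F² = u^2 + 64. Taking the positive square root: √(EG − F²) = sqrt(u^2 + 64). At (u, v) = (11/2, -3*pi/5): sqrt(377)/2.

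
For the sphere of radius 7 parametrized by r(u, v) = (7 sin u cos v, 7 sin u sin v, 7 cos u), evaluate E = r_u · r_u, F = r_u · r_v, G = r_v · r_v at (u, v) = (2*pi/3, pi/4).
E = 49;  F = 0;  G = 147/4

Partials: r_u = (7*cos(u)*cos(v), 7*sin(v)*cos(u), -7*sin(u)), r_v = (-7*sin(u)*sin(v), 7*sin(u)*cos(v), 0). As functions of (u, v):
  E = r_u · r_u = 49,
  F = r_u · r_v = 0,
  G = r_v · r_v = 49*sin(u)^2.
Evaluating at (u, v) = (2*pi/3, pi/4): E = 49, F = 0, G = 147/4.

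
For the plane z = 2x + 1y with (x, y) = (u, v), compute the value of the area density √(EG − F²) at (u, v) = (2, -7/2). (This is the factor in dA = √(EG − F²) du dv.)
√(EG − F²)|_{(2, -7/2)} = sqrt(6)

E = 5, F = 2, G = 2, so EG − F² = 6. Taking the positive square root: √(EG − F²) = sqrt(6). At (u, v) = (2, -7/2): sqrt(6).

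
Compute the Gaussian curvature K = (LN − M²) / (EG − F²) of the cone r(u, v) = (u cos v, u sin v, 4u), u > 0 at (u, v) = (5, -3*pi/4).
K = 0

Coefficients of the first fundamental form: E = 17, F = 0, G = u^2.
Coefficients of the second fundamental form: L = 0, M = 0, N = 4*sqrt(17)*u^2/(17*Abs(u)).
Assemble K = (LN − M²)/(EG − F²) = 0. At (u, v) = (5, -3*pi/4): K = 0.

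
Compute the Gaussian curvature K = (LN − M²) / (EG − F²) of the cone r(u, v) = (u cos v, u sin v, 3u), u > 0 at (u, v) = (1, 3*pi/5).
K = 0

Coefficients of the first fundamental form: E = 10, F = 0, G = u^2.
Coefficients of the second fundamental form: L = 0, M = 0, N = 3*sqrt(10)*u^2/(10*Abs(u)).
Assemble K = (LN − M²)/(EG − F²) = 0. At (u, v) = (1, 3*pi/5): K = 0.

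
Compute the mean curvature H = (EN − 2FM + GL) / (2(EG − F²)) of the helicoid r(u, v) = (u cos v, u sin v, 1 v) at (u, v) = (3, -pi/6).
H = 0

With E = 1, F = 0, G = u^2 + 1, L = 0, M = -1/sqrt(u^2 + 1), N = 0, assemble
  H = (EN − 2FM + GL) / (2(EG − F²)) = 0.
At (u, v) = (3, -pi/6): H = 0.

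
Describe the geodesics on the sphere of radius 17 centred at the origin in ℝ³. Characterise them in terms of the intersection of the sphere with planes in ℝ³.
Geodesics on the sphere of radius 17 are great circles — circles of radius 17 obtained as the intersection of the sphere with planes through the origin (the centre of the sphere).

A curve α(t) of nonzero constant speed on the sphere of radius 17 is a geodesic iff its acceleration α̈ is everywhere normal to the surface, i.e. parallel to the radial vector α(t). Then d/dt(α × α̇) = α̇ × α̇ + α × α̈ = 0, so α × α̇ is a constant vector n ≠ 0 and α(t) · n = 0 for all t: α lies in the plane through the origin with normal n. The intersection of that plane with the sphere is a circle of radius 17 (a great circle). Conversely, a great circle traversed at constant speed has centripetal acceleration pointing at the origin, hence normal to the sphere, so every great circle is a geodesic.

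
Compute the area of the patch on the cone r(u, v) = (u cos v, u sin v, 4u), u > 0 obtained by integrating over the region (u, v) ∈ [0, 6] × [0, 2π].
Area = 36*sqrt(17)*pi

Area = ∫∫ √(EG − F²) du dv with √(EG − F²) = sqrt(17)*Abs(u). Integrating over [0, 6] × [0, 2π] gives 36*sqrt(17)*pi.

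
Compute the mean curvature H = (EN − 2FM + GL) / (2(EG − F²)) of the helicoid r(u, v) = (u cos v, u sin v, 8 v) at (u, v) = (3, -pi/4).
H = 0

With E = 1, F = 0, G = u^2 + 64, L = 0, M = -8/sqrt(u^2 + 64), N = 0, assemble
  H = (EN − 2FM + GL) / (2(EG − F²)) = 0.
At (u, v) = (3, -pi/4): H = 0.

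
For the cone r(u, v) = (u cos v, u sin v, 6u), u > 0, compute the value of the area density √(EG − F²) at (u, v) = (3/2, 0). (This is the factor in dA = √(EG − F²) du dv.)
√(EG − F²)|_{(3/2, 0)} = 3*sqrt(37)/2

E = 37, F = 0, G = u^2, so EG − F² = 37*u^2. Taking the positive square root: √(EG − F²) = sqrt(37)*Abs(u). At (u, v) = (3/2, 0): 3*sqrt(37)/2.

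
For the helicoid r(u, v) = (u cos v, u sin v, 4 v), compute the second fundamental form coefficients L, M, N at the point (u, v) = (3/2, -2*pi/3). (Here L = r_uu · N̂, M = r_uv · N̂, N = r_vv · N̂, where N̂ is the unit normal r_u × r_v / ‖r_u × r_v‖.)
L = 0;  M = -8*sqrt(73)/73;  N = 0

Compute the unit normal N̂(u, v) = (4*sin(v)/sqrt(u^2 + 16), -4*cos(v)/sqrt(u^2 + 16), u/sqrt(u^2 + 16)), and the second partials r_uu, r_uv, r_vv. Take dot products:
  L(u, v) = r_uu · N̂ = 0,
  M(u, v) = r_uv · N̂ = -4/sqrt(u^2 + 16),
  N(u, v) = r_vv · N̂ = 0.
Evaluating at (u, v) = (3/2, -2*pi/3):
  L = 0, M = -8*sqrt(73)/73, N = 0.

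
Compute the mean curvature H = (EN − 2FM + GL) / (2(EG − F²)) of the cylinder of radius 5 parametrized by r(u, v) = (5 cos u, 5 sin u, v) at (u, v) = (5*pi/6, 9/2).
H = -1/10

With E = 25, F = 0, G = 1, L = -5, M = 0, N = 0, assemble
  H = (EN − 2FM + GL) / (2(EG − F²)) = -1/10.
At (u, v) = (5*pi/6, 9/2): H = -1/10.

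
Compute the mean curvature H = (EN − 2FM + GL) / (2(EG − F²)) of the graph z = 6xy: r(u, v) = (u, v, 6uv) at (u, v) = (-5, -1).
H = -1080*sqrt(937)/877969

With E = 36*v^2 + 1, F = 36*u*v, G = 36*u^2 + 1, L = 0, M = 6/sqrt(36*u^2 + 36*v^2 + 1), N = 0, assemble
  H = (EN − 2FM + GL) / (2(EG − F²)) = -216*u*v/(36*u^2 + 36*v^2 + 1)^(3/2).
At (u, v) = (-5, -1): H = -1080*sqrt(937)/877969.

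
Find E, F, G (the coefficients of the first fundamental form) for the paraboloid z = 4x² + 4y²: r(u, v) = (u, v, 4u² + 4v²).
E = 64*u^2 + 1;  F = 64*u*v;  G = 64*v^2 + 1

Compute partials: r_u = (1, 0, 8*u), r_v = (0, 1, 8*v). Then
  E = r_u · r_u = 64*u^2 + 1,
  F = r_u · r_v = 64*u*v,
  G = r_v · r_v = 64*v^2 + 1.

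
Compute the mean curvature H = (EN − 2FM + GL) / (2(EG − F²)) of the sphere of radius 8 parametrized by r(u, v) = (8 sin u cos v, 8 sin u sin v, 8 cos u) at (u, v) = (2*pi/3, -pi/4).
H = -1/8

With E = 64, F = 0, G = 64*sin(u)^2, L = -8*sin(u)/Abs(sin(u)), M = 0, N = -8*sin(u)^3/Abs(sin(u)), assemble
  H = (EN − 2FM + GL) / (2(EG − F²)) = -sin(u)/(8*Abs(sin(u))).
At (u, v) = (2*pi/3, -pi/4): H = -1/8.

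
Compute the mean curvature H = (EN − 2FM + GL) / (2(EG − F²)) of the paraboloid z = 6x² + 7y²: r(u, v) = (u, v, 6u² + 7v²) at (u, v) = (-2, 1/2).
H = 4339*sqrt(626)/391876

With E = 144*u^2 + 1, F = 168*u*v, G = 196*v^2 + 1, L = 12/sqrt(144*u^2 + 196*v^2 + 1), M = 0, N = 14/sqrt(144*u^2 + 196*v^2 + 1), assemble
  H = (EN − 2FM + GL) / (2(EG − F²)) = (1008*u^2 + 1176*v^2 + 13)/(144*u^2 + 196*v^2 + 1)^(3/2).
At (u, v) = (-2, 1/2): H = 4339*sqrt(626)/391876.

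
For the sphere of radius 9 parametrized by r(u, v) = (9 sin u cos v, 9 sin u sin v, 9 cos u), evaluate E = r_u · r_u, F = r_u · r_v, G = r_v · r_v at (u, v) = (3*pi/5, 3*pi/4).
E = 81;  F = 0;  G = 81*sqrt(5)/8 + 405/8

Partials: r_u = (9*cos(u)*cos(v), 9*sin(v)*cos(u), -9*sin(u)), r_v = (-9*sin(u)*sin(v), 9*sin(u)*cos(v), 0). As functions of (u, v):
  E = r_u · r_u = 81,
  F = r_u · r_v = 0,
  G = r_v · r_v = 81*sin(u)^2.
Evaluating at (u, v) = (3*pi/5, 3*pi/4): E = 81, F = 0, G = 81*sqrt(5)/8 + 405/8.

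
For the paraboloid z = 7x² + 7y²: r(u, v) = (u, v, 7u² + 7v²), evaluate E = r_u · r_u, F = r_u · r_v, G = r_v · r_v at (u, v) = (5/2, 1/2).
E = 1226;  F = 245;  G = 50

Partials: r_u = (1, 0, 14*u), r_v = (0, 1, 14*v). As functions of (u, v):
  E = r_u · r_u = 196*u^2 + 1,
  F = r_u · r_v = 196*u*v,
  G = r_v · r_v = 196*v^2 + 1.
Evaluating at (u, v) = (5/2, 1/2): E = 1226, F = 245, G = 50.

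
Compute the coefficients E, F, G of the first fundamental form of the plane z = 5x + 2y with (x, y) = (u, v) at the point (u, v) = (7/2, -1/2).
E = 26;  F = 10;  G = 5

Partials: r_u = (1, 0, 5), r_v = (0, 1, 2). As functions of (u, v):
  E = r_u · r_u = 26,
  F = r_u · r_v = 10,
  G = r_v · r_v = 5.
Evaluating at (u, v) = (7/2, -1/2): E = 26, F = 10, G = 5.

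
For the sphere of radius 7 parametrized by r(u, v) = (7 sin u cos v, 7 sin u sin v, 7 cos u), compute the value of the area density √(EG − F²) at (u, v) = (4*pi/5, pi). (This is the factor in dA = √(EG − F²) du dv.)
√(EG − F²)|_{(4*pi/5, pi)} = 49*sqrt(10 - 2*sqrt(5))/4

E = 49, F = 0, G = 49*sin(u)^2, so EG − F² = 2401*sin(u)^2. Taking the positive square root: √(EG − F²) = 49*Abs(sin(u)). At (u, v) = (4*pi/5, pi): 49*sqrt(10 - 2*sqrt(5))/4.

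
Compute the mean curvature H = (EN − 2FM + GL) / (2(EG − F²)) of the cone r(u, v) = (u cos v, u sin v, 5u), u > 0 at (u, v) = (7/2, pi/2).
H = 5*sqrt(26)/182

With E = 26, F = 0, G = u^2, L = 0, M = 0, N = 5*sqrt(26)*u^2/(26*Abs(u)), assemble
  H = (EN − 2FM + GL) / (2(EG − F²)) = 5*sqrt(26)/(52*Abs(u)).
At (u, v) = (7/2, pi/2): H = 5*sqrt(26)/182.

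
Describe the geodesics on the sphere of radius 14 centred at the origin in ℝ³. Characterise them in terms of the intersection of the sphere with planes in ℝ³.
Geodesics on the sphere of radius 14 are great circles — circles of radius 14 obtained as the intersection of the sphere with planes through the origin (the centre of the sphere).

A curve α(t) of nonzero constant speed on the sphere of radius 14 is a geodesic iff its acceleration α̈ is everywhere normal to the surface, i.e. parallel to the radial vector α(t). Then d/dt(α × α̇) = α̇ × α̇ + α × α̈ = 0, so α × α̇ is a constant vector n ≠ 0 and α(t) · n = 0 for all t: α lies in the plane through the origin with normal n. The intersection of that plane with the sphere is a circle of radius 14 (a great circle). Conversely, a great circle traversed at constant speed has centripetal acceleration pointing at the origin, hence normal to the sphere, so every great circle is a geodesic.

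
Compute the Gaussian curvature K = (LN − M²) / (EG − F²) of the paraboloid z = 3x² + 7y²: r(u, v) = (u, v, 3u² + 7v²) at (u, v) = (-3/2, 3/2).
K = 84/273529

Coefficients of the first fundamental form: E = 36*u^2 + 1, F = 84*u*v, G = 196*v^2 + 1.
Coefficients of the second fundamental form: L = 6/sqrt(36*u^2 + 196*v^2 + 1), M = 0, N = 14/sqrt(36*u^2 + 196*v^2 + 1).
Assemble K = (LN − M²)/(EG − F²) = 84/(1296*u^4 + 14112*u^2*v^2 + 72*u^2 + 38416*v^4 + 392*v^2 + 1). At (u, v) = (-3/2, 3/2): K = 84/273529.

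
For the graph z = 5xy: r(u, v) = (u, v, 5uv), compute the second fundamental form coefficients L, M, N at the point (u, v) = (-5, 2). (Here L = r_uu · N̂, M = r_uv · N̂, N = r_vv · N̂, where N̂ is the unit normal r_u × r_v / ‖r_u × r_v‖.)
L = 0;  M = 5*sqrt(6)/66;  N = 0

Compute the unit normal N̂(u, v) = (-5*v/sqrt(25*u^2 + 25*v^2 + 1), -5*u/sqrt(25*u^2 + 25*v^2 + 1), 1/sqrt(25*u^2 + 25*v^2 + 1)), and the second partials r_uu, r_uv, r_vv. Take dot products:
  L(u, v) = r_uu · N̂ = 0,
  M(u, v) = r_uv · N̂ = 5/sqrt(25*u^2 + 25*v^2 + 1),
  N(u, v) = r_vv · N̂ = 0.
Evaluating at (u, v) = (-5, 2):
  L = 0, M = 5*sqrt(6)/66, N = 0.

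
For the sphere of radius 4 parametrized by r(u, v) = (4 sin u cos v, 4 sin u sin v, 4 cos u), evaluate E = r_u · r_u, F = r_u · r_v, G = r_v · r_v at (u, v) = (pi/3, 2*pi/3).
E = 16;  F = 0;  G = 12

Partials: r_u = (4*cos(u)*cos(v), 4*sin(v)*cos(u), -4*sin(u)), r_v = (-4*sin(u)*sin(v), 4*sin(u)*cos(v), 0). As functions of (u, v):
  E = r_u · r_u = 16,
  F = r_u · r_v = 0,
  G = r_v · r_v = 16*sin(u)^2.
Evaluating at (u, v) = (pi/3, 2*pi/3): E = 16, F = 0, G = 12.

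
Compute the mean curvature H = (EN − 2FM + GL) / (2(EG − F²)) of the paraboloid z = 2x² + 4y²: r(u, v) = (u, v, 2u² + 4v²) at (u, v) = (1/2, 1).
H = 50*sqrt(69)/1587

With E = 16*u^2 + 1, F = 32*u*v, G = 64*v^2 + 1, L = 4/sqrt(16*u^2 + 64*v^2 + 1), M = 0, N = 8/sqrt(16*u^2 + 64*v^2 + 1), assemble
  H = (EN − 2FM + GL) / (2(EG − F²)) = 2*(32*u^2 + 64*v^2 + 3)/(16*u^2 + 64*v^2 + 1)^(3/2).
At (u, v) = (1/2, 1): H = 50*sqrt(69)/1587.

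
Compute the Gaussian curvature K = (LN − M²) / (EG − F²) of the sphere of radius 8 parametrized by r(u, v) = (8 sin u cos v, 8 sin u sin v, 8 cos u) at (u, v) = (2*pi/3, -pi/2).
K = 1/64

Coefficients of the first fundamental form: E = 64, F = 0, G = 64*sin(u)^2.
Coefficients of the second fundamental form: L = -8*sin(u)/Abs(sin(u)), M = 0, N = -8*sin(u)^3/Abs(sin(u)).
Assemble K = (LN − M²)/(EG − F²) = 1/64. At (u, v) = (2*pi/3, -pi/2): K = 1/64.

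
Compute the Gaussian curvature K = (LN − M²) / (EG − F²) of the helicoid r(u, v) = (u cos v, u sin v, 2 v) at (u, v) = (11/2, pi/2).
K = -64/18769

Coefficients of the first fundamental form: E = 1, F = 0, G = u^2 + 4.
Coefficients of the second fundamental form: L = 0, M = -2/sqrt(u^2 + 4), N = 0.
Assemble K = (LN − M²)/(EG − F²) = -4/(u^2 + 4)^2. At (u, v) = (11/2, pi/2): K = -64/18769.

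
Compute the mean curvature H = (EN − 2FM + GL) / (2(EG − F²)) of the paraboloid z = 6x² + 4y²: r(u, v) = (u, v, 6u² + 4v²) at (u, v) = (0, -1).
H = 394*sqrt(65)/4225

With E = 144*u^2 + 1, F = 96*u*v, G = 64*v^2 + 1, L = 12/sqrt(144*u^2 + 64*v^2 + 1), M = 0, N = 8/sqrt(144*u^2 + 64*v^2 + 1), assemble
  H = (EN − 2FM + GL) / (2(EG − F²)) = 2*(288*u^2 + 192*v^2 + 5)/(144*u^2 + 64*v^2 + 1)^(3/2).
At (u, v) = (0, -1): H = 394*sqrt(65)/4225.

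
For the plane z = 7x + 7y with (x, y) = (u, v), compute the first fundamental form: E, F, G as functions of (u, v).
E = 50;  F = 49;  G = 50

Compute partials: r_u = (1, 0, 7), r_v = (0, 1, 7). Then
  E = r_u · r_u = 50,
  F = r_u · r_v = 49,
  G = r_v · r_v = 50.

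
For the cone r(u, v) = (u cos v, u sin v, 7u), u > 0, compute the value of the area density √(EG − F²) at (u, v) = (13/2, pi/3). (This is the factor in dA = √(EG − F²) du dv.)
√(EG − F²)|_{(13/2, pi/3)} = 65*sqrt(2)/2

E = 50, F = 0, G = u^2, so EG − F² = 50*u^2. Taking the positive square root: √(EG − F²) = 5*sqrt(2)*Abs(u). At (u, v) = (13/2, pi/3): 65*sqrt(2)/2.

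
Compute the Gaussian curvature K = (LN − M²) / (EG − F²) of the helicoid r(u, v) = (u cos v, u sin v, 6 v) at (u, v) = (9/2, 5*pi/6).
K = -64/5625

Coefficients of the first fundamental form: E = 1, F = 0, G = u^2 + 36.
Coefficients of the second fundamental form: L = 0, M = -6/sqrt(u^2 + 36), N = 0.
Assemble K = (LN − M²)/(EG − F²) = -36/(u^2 + 36)^2. At (u, v) = (9/2, 5*pi/6): K = -64/5625.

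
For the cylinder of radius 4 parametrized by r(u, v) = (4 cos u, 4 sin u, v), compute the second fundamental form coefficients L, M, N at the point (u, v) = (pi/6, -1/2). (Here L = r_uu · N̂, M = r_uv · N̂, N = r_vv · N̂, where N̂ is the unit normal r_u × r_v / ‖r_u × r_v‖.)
L = -4;  M = 0;  N = 0

Compute the unit normal N̂(u, v) = (cos(u), sin(u), 0), and the second partials r_uu, r_uv, r_vv. Take dot products:
  L(u, v) = r_uu · N̂ = -4,
  M(u, v) = r_uv · N̂ = 0,
  N(u, v) = r_vv · N̂ = 0.
Evaluating at (u, v) = (pi/6, -1/2):
  L = -4, M = 0, N = 0.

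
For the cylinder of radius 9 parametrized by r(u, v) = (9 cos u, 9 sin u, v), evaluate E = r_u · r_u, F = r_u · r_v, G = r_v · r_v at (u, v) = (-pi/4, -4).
E = 81;  F = 0;  G = 1

Partials: r_u = (-9*sin(u), 9*cos(u), 0), r_v = (0, 0, 1). As functions of (u, v):
  E = r_u · r_u = 81,
  F = r_u · r_v = 0,
  G = r_v · r_v = 1.
Evaluating at (u, v) = (-pi/4, -4): E = 81, F = 0, G = 1.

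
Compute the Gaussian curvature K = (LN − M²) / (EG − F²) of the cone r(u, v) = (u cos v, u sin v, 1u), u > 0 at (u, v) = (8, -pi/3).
K = 0

Coefficients of the first fundamental form: E = 2, F = 0, G = u^2.
Coefficients of the second fundamental form: L = 0, M = 0, N = sqrt(2)*u^2/(2*Abs(u)).
Assemble K = (LN − M²)/(EG − F²) = 0. At (u, v) = (8, -pi/3): K = 0.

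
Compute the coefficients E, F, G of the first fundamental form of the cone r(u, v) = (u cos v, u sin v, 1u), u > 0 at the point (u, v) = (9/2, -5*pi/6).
E = 2;  F = 0;  G = 81/4

Partials: r_u = (cos(v), sin(v), 1), r_v = (-u*sin(v), u*cos(v), 0). As functions of (u, v):
  E = r_u · r_u = 2,
  F = r_u · r_v = 0,
  G = r_v · r_v = u^2.
Evaluating at (u, v) = (9/2, -5*pi/6): E = 2, F = 0, G = 81/4.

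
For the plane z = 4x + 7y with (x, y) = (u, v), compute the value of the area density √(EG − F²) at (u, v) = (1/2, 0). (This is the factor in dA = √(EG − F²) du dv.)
√(EG − F²)|_{(1/2, 0)} = sqrt(66)

E = 17, F = 28, G = 50, so EG − F² = 66. Taking the positive square root: √(EG − F²) = sqrt(66). At (u, v) = (1/2, 0): sqrt(66).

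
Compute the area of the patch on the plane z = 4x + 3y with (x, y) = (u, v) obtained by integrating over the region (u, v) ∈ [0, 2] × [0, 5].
Area = 10*sqrt(26)

Area = ∫∫ √(EG − F²) du dv with √(EG − F²) = sqrt(26). Integrating over [0, 2] × [0, 5] gives 10*sqrt(26).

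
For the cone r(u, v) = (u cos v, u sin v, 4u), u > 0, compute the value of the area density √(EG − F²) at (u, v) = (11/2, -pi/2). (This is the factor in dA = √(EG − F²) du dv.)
√(EG − F²)|_{(11/2, -pi/2)} = 11*sqrt(17)/2

E = 17, F = 0, G = u^2, so EG − F² = 17*u^2. Taking the positive square root: √(EG − F²) = sqrt(17)*Abs(u). At (u, v) = (11/2, -pi/2): 11*sqrt(17)/2.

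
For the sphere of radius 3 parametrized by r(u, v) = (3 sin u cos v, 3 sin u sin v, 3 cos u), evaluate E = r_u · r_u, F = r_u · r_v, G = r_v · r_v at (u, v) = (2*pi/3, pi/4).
E = 9;  F = 0;  G = 27/4

Partials: r_u = (3*cos(u)*cos(v), 3*sin(v)*cos(u), -3*sin(u)), r_v = (-3*sin(u)*sin(v), 3*sin(u)*cos(v), 0). As functions of (u, v):
  E = r_u · r_u = 9,
  F = r_u · r_v = 0,
  G = r_v · r_v = 9*sin(u)^2.
Evaluating at (u, v) = (2*pi/3, pi/4): E = 9, F = 0, G = 27/4.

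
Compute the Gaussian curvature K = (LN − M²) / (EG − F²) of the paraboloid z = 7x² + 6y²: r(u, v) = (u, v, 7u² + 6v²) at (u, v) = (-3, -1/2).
K = 168/3243601

Coefficients of the first fundamental form: E = 196*u^2 + 1, F = 168*u*v, G = 144*v^2 + 1.
Coefficients of the second fundamental form: L = 14/sqrt(196*u^2 + 144*v^2 + 1), M = 0, N = 12/sqrt(196*u^2 + 144*v^2 + 1).
Assemble K = (LN − M²)/(EG − F²) = 168/(38416*u^4 + 56448*u^2*v^2 + 392*u^2 + 20736*v^4 + 288*v^2 + 1). At (u, v) = (-3, -1/2): K = 168/3243601.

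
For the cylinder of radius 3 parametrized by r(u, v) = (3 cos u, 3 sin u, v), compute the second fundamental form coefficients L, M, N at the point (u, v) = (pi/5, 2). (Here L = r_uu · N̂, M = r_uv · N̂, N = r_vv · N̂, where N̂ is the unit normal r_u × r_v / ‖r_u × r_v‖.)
L = -3;  M = 0;  N = 0

Compute the unit normal N̂(u, v) = (cos(u), sin(u), 0), and the second partials r_uu, r_uv, r_vv. Take dot products:
  L(u, v) = r_uu · N̂ = -3,
  M(u, v) = r_uv · N̂ = 0,
  N(u, v) = r_vv · N̂ = 0.
Evaluating at (u, v) = (pi/5, 2):
  L = -3, M = 0, N = 0.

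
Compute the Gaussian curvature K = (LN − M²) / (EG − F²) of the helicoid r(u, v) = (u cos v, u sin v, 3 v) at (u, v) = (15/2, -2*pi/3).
K = -16/7569

Coefficients of the first fundamental form: E = 1, F = 0, G = u^2 + 9.
Coefficients of the second fundamental form: L = 0, M = -3/sqrt(u^2 + 9), N = 0.
Assemble K = (LN − M²)/(EG − F²) = -9/(u^2 + 9)^2. At (u, v) = (15/2, -2*pi/3): K = -16/7569.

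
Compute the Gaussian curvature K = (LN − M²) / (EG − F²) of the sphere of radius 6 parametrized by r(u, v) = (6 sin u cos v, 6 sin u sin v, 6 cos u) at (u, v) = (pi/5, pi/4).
K = 1/36

Coefficients of the first fundamental form: E = 36, F = 0, G = 36*sin(u)^2.
Coefficients of the second fundamental form: L = -6*sin(u)/Abs(sin(u)), M = 0, N = -6*sin(u)^3/Abs(sin(u)).
Assemble K = (LN − M²)/(EG − F²) = 1/36. At (u, v) = (pi/5, pi/4): K = 1/36.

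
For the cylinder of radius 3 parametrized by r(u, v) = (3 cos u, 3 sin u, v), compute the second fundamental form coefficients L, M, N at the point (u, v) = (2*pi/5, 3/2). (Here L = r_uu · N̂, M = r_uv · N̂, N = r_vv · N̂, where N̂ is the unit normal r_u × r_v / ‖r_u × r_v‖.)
L = -3;  M = 0;  N = 0

Compute the unit normal N̂(u, v) = (cos(u), sin(u), 0), and the second partials r_uu, r_uv, r_vv. Take dot products:
  L(u, v) = r_uu · N̂ = -3,
  M(u, v) = r_uv · N̂ = 0,
  N(u, v) = r_vv · N̂ = 0.
Evaluating at (u, v) = (2*pi/5, 3/2):
  L = -3, M = 0, N = 0.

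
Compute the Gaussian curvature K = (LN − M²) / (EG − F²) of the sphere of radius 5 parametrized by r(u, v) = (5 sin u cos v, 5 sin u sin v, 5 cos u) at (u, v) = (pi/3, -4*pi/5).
K = 1/25

Coefficients of the first fundamental form: E = 25, F = 0, G = 25*sin(u)^2.
Coefficients of the second fundamental form: L = -5*sin(u)/Abs(sin(u)), M = 0, N = -5*sin(u)^3/Abs(sin(u)).
Assemble K = (LN − M²)/(EG − F²) = 1/25. At (u, v) = (pi/3, -4*pi/5): K = 1/25.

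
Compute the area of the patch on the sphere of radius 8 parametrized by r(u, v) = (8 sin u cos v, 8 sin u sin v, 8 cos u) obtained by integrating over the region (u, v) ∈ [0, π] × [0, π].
Area = 128*pi

Area = ∫∫ √(EG − F²) du dv with √(EG − F²) = 64*Abs(sin(u)). Integrating over [0, π] × [0, π] gives 128*pi.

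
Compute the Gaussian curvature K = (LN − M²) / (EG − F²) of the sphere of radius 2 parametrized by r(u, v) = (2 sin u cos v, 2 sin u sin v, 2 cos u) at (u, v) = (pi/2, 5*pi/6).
K = 1/4

Coefficients of the first fundamental form: E = 4, F = 0, G = 4*sin(u)^2.
Coefficients of the second fundamental form: L = -2*sin(u)/Abs(sin(u)), M = 0, N = -2*sin(u)^3/Abs(sin(u)).
Assemble K = (LN − M²)/(EG − F²) = 1/4. At (u, v) = (pi/2, 5*pi/6): K = 1/4.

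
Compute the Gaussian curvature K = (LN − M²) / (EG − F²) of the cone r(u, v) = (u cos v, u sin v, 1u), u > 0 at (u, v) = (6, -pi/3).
K = 0

Coefficients of the first fundamental form: E = 2, F = 0, G = u^2.
Coefficients of the second fundamental form: L = 0, M = 0, N = sqrt(2)*u^2/(2*Abs(u)).
Assemble K = (LN − M²)/(EG − F²) = 0. At (u, v) = (6, -pi/3): K = 0.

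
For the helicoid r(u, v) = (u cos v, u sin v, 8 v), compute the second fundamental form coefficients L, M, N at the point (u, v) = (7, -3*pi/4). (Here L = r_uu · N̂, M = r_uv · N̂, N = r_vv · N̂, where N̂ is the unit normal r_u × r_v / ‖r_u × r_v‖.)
L = 0;  M = -8*sqrt(113)/113;  N = 0

Compute the unit normal N̂(u, v) = (8*sin(v)/sqrt(u^2 + 64), -8*cos(v)/sqrt(u^2 + 64), u/sqrt(u^2 + 64)), and the second partials r_uu, r_uv, r_vv. Take dot products:
  L(u, v) = r_uu · N̂ = 0,
  M(u, v) = r_uv · N̂ = -8/sqrt(u^2 + 64),
  N(u, v) = r_vv · N̂ = 0.
Evaluating at (u, v) = (7, -3*pi/4):
  L = 0, M = -8*sqrt(113)/113, N = 0.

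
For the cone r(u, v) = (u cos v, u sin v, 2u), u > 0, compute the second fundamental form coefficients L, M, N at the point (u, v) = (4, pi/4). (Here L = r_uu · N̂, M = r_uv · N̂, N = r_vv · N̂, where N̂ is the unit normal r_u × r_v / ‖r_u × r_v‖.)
L = 0;  M = 0;  N = 8*sqrt(5)/5

Compute the unit normal N̂(u, v) = (-2*sqrt(5)*u*cos(v)/(5*Abs(u)), -2*sqrt(5)*u*sin(v)/(5*Abs(u)), sqrt(5)*u/(5*Abs(u))), and the second partials r_uu, r_uv, r_vv. Take dot products:
  L(u, v) = r_uu · N̂ = 0,
  M(u, v) = r_uv · N̂ = 0,
  N(u, v) = r_vv · N̂ = 2*sqrt(5)*u^2/(5*Abs(u)).
Evaluating at (u, v) = (4, pi/4):
  L = 0, M = 0, N = 8*sqrt(5)/5.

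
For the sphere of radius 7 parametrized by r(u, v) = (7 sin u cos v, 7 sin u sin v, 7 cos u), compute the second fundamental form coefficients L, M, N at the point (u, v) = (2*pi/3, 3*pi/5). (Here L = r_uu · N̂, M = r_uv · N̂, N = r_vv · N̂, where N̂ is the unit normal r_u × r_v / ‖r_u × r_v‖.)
L = -7;  M = 0;  N = -21/4

Compute the unit normal N̂(u, v) = (sin(u)^2*cos(v)/Abs(sin(u)), sin(u)^2*sin(v)/Abs(sin(u)), sin(2*u)/(2*Abs(sin(u)))), and the second partials r_uu, r_uv, r_vv. Take dot products:
  L(u, v) = r_uu · N̂ = -7*sin(u)/Abs(sin(u)),
  M(u, v) = r_uv · N̂ = 0,
  N(u, v) = r_vv · N̂ = -7*sin(u)^3/Abs(sin(u)).
Evaluating at (u, v) = (2*pi/3, 3*pi/5):
  L = -7, M = 0, N = -21/4.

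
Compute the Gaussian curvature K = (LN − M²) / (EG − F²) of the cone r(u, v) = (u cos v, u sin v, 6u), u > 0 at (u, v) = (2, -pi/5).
K = 0

Coefficients of the first fundamental form: E = 37, F = 0, G = u^2.
Coefficients of the second fundamental form: L = 0, M = 0, N = 6*sqrt(37)*u^2/(37*Abs(u)).
Assemble K = (LN − M²)/(EG − F²) = 0. At (u, v) = (2, -pi/5): K = 0.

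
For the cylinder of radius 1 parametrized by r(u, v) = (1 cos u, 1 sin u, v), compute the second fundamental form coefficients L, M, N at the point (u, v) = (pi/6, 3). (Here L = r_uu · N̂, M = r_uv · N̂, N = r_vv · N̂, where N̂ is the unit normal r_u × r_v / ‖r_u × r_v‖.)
L = -1;  M = 0;  N = 0

Compute the unit normal N̂(u, v) = (cos(u), sin(u), 0), and the second partials r_uu, r_uv, r_vv. Take dot products:
  L(u, v) = r_uu · N̂ = -1,
  M(u, v) = r_uv · N̂ = 0,
  N(u, v) = r_vv · N̂ = 0.
Evaluating at (u, v) = (pi/6, 3):
  L = -1, M = 0, N = 0.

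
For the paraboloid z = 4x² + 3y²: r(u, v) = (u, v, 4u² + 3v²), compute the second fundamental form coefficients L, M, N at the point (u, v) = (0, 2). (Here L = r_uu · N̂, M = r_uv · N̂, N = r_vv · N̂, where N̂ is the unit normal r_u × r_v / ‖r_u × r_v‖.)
L = 8*sqrt(145)/145;  M = 0;  N = 6*sqrt(145)/145

Compute the unit normal N̂(u, v) = (-8*u/sqrt(64*u^2 + 36*v^2 + 1), -6*v/sqrt(64*u^2 + 36*v^2 + 1), 1/sqrt(64*u^2 + 36*v^2 + 1)), and the second partials r_uu, r_uv, r_vv. Take dot products:
  L(u, v) = r_uu · N̂ = 8/sqrt(64*u^2 + 36*v^2 + 1),
  M(u, v) = r_uv · N̂ = 0,
  N(u, v) = r_vv · N̂ = 6/sqrt(64*u^2 + 36*v^2 + 1).
Evaluating at (u, v) = (0, 2):
  L = 8*sqrt(145)/145, M = 0, N = 6*sqrt(145)/145.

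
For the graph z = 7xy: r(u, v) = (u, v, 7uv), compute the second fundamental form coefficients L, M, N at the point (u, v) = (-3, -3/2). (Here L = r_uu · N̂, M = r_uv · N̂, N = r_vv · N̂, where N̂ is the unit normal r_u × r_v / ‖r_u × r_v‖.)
L = 0;  M = 14/47;  N = 0

Compute the unit normal N̂(u, v) = (-7*v/sqrt(49*u^2 + 49*v^2 + 1), -7*u/sqrt(49*u^2 + 49*v^2 + 1), 1/sqrt(49*u^2 + 49*v^2 + 1)), and the second partials r_uu, r_uv, r_vv. Take dot products:
  L(u, v) = r_uu · N̂ = 0,
  M(u, v) = r_uv · N̂ = 7/sqrt(49*u^2 + 49*v^2 + 1),
  N(u, v) = r_vv · N̂ = 0.
Evaluating at (u, v) = (-3, -3/2):
  L = 0, M = 14/47, N = 0.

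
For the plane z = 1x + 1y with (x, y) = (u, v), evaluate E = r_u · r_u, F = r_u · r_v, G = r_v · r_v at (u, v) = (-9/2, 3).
E = 2;  F = 1;  G = 2

Partials: r_u = (1, 0, 1), r_v = (0, 1, 1). As functions of (u, v):
  E = r_u · r_u = 2,
  F = r_u · r_v = 1,
  G = r_v · r_v = 2.
Evaluating at (u, v) = (-9/2, 3): E = 2, F = 1, G = 2.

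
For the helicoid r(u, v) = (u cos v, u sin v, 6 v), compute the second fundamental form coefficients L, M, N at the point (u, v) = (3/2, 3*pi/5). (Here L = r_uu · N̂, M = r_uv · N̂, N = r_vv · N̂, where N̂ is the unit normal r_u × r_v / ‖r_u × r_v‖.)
L = 0;  M = -4*sqrt(17)/17;  N = 0

Compute the unit normal N̂(u, v) = (6*sin(v)/sqrt(u^2 + 36), -6*cos(v)/sqrt(u^2 + 36), u/sqrt(u^2 + 36)), and the second partials r_uu, r_uv, r_vv. Take dot products:
  L(u, v) = r_uu · N̂ = 0,
  M(u, v) = r_uv · N̂ = -6/sqrt(u^2 + 36),
  N(u, v) = r_vv · N̂ = 0.
Evaluating at (u, v) = (3/2, 3*pi/5):
  L = 0, M = -4*sqrt(17)/17, N = 0.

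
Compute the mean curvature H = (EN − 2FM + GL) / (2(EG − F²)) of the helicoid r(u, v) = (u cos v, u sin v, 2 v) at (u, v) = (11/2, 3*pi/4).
H = 0

With E = 1, F = 0, G = u^2 + 4, L = 0, M = -2/sqrt(u^2 + 4), N = 0, assemble
  H = (EN − 2FM + GL) / (2(EG − F²)) = 0.
At (u, v) = (11/2, 3*pi/4): H = 0.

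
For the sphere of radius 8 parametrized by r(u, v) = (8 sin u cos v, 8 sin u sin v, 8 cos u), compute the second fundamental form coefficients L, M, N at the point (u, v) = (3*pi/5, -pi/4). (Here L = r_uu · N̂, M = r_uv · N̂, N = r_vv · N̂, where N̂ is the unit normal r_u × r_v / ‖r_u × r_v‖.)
L = -8;  M = 0;  N = -5 - sqrt(5)

Compute the unit normal N̂(u, v) = (sin(u)^2*cos(v)/Abs(sin(u)), sin(u)^2*sin(v)/Abs(sin(u)), sin(2*u)/(2*Abs(sin(u)))), and the second partials r_uu, r_uv, r_vv. Take dot products:
  L(u, v) = r_uu · N̂ = -8*sin(u)/Abs(sin(u)),
  M(u, v) = r_uv · N̂ = 0,
  N(u, v) = r_vv · N̂ = -8*sin(u)^3/Abs(sin(u)).
Evaluating at (u, v) = (3*pi/5, -pi/4):
  L = -8, M = 0, N = -5 - sqrt(5).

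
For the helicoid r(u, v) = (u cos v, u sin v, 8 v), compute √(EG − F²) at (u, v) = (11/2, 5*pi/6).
√(EG − F²)|_{(11/2, 5*pi/6)} = sqrt(377)/2

E = 1, F = 0, G = u^2 + 64; EG − F² = u^2 + 64; √(EG − F²) = sqrt(u^2 + 64). At the given point: sqrt(377)/2.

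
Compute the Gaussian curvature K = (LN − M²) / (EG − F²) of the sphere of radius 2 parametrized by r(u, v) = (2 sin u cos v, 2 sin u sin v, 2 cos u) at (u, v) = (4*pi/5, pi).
K = 1/4

Coefficients of the first fundamental form: E = 4, F = 0, G = 4*sin(u)^2.
Coefficients of the second fundamental form: L = -2*sin(u)/Abs(sin(u)), M = 0, N = -2*sin(u)^3/Abs(sin(u)).
Assemble K = (LN − M²)/(EG − F²) = 1/4. At (u, v) = (4*pi/5, pi): K = 1/4.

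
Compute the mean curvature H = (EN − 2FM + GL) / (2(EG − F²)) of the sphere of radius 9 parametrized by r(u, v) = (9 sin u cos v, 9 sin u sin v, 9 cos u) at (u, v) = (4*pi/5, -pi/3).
H = -1/9

With E = 81, F = 0, G = 81*sin(u)^2, L = -9*sin(u)/Abs(sin(u)), M = 0, N = -9*sin(u)^3/Abs(sin(u)), assemble
  H = (EN − 2FM + GL) / (2(EG − F²)) = -sin(u)/(9*Abs(sin(u))).
At (u, v) = (4*pi/5, -pi/3): H = -1/9.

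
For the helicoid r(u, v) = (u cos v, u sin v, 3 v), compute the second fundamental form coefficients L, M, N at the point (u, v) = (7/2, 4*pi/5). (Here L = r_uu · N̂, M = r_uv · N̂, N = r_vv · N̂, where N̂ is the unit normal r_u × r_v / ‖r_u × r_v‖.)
L = 0;  M = -6*sqrt(85)/85;  N = 0

Compute the unit normal N̂(u, v) = (3*sin(v)/sqrt(u^2 + 9), -3*cos(v)/sqrt(u^2 + 9), u/sqrt(u^2 + 9)), and the second partials r_uu, r_uv, r_vv. Take dot products:
  L(u, v) = r_uu · N̂ = 0,
  M(u, v) = r_uv · N̂ = -3/sqrt(u^2 + 9),
  N(u, v) = r_vv · N̂ = 0.
Evaluating at (u, v) = (7/2, 4*pi/5):
  L = 0, M = -6*sqrt(85)/85, N = 0.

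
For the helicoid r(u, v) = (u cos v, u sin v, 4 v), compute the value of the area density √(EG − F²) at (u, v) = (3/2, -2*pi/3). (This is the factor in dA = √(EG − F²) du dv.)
√(EG − F²)|_{(3/2, -2*pi/3)} = sqrt(73)/2

E = 1, F = 0, G = u^2 + 16, so EG − F² = u^2 + 16. Taking the positive square root: √(EG − F²) = sqrt(u^2 + 16). At (u, v) = (3/2, -2*pi/3): sqrt(73)/2.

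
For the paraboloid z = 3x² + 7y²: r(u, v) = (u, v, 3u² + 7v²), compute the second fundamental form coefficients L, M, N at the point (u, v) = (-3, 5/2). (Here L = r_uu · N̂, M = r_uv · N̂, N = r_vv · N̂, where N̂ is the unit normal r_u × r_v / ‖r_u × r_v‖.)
L = 3*sqrt(62)/155;  M = 0;  N = 7*sqrt(62)/155

Compute the unit normal N̂(u, v) = (-6*u/sqrt(36*u^2 + 196*v^2 + 1), -14*v/sqrt(36*u^2 + 196*v^2 + 1), 1/sqrt(36*u^2 + 196*v^2 + 1)), and the second partials r_uu, r_uv, r_vv. Take dot products:
  L(u, v) = r_uu · N̂ = 6/sqrt(36*u^2 + 196*v^2 + 1),
  M(u, v) = r_uv · N̂ = 0,
  N(u, v) = r_vv · N̂ = 14/sqrt(36*u^2 + 196*v^2 + 1).
Evaluating at (u, v) = (-3, 5/2):
  L = 3*sqrt(62)/155, M = 0, N = 7*sqrt(62)/155.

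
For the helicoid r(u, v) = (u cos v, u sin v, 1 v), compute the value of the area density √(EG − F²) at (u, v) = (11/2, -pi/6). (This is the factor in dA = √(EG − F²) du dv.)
√(EG − F²)|_{(11/2, -pi/6)} = 5*sqrt(5)/2

E = 1, F = 0, G = u^2 + 1, so EG − F² = u^2 + 1. Taking the positive square root: √(EG − F²) = sqrt(u^2 + 1). At (u, v) = (11/2, -pi/6): 5*sqrt(5)/2.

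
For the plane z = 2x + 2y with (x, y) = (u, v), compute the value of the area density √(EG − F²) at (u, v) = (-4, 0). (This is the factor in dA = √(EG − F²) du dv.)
√(EG − F²)|_{(-4, 0)} = 3

E = 5, F = 4, G = 5, so EG − F² = 9. Taking the positive square root: √(EG − F²) = 3. At (u, v) = (-4, 0): 3.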